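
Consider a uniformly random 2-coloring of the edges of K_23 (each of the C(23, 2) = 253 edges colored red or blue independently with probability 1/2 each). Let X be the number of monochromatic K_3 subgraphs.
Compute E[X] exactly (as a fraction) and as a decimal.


Let X = Σ_S X_S over the C(23, 3) = 1771 subsets S of size 3, where X_S = 1 if the K_3 on S is monochromatic.
For a fixed S, the K_3 on S has C(3, 2) = 3 edges. P[all 3 edges red] = (1/2)^3, and likewise for blue, so P[monochromatic] = 2·(1/2)^3 = 2^{1 − 3} = 1/4.
By linearity of expectation: E[X] = C(23, 3) · 2^{1 − 3} = 1771 · 1/4 = 1771/4.
Numerically: E[X] ≈ 442.750.

E[X] = C(23,3)·2^(1−C(3,2)) = 1771/4 ≈ 442.750.


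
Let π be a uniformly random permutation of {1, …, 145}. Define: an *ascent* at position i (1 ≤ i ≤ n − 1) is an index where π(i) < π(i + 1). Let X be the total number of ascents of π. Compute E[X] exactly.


Write X = Σ X_I over i = 1, …, 144, with X_I the indicator of one ascent.
There are 144 indicators.
For each fixed i, the pair (π(i), π(i+1)) is a uniformly random ordered pair of distinct values from {1, …, 145}; by symmetry P[π(i) < π(i+1)] = 1/2.
By linearity: E[X] = 144 · (1/2) = (145 − 1) · (1/2) = 72 ≈ 72.000.

E[X] = 72 = 72.000.


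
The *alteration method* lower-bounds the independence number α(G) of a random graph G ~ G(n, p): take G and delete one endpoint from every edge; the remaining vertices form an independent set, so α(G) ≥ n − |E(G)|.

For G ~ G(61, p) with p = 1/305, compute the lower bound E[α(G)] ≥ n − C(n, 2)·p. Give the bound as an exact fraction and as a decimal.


E[|E(G)|] = C(61, 2)·p = 1830 · (1/305) = 6.
E[α(G)] ≥ n − E[|E(G)|] = 61 − 6 = 55.
Numerically: ≈ 55.000.
(This is only a lower bound; the true E[α(G)] may be larger.)

E[α(G)] ≥ 55 ≈ 55.000.


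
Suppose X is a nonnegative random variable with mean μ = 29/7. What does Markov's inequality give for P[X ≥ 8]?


μ = E[X] = 29/7, a = 8.
Markov: P[X ≥ 8] ≤ μ/a = (29/7)/8 = 29/56.
Numerically: ≈ 0.518.
(Since a = 8 > μ = 4.143, the bound 29/56 is < 1 and informative.)

P[X ≥ 8] ≤ 29/56 ≈ 0.518.


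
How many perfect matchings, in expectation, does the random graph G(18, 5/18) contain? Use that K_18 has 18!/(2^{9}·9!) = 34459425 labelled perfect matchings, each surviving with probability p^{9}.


K_18 has 18!/(2^{9}·9!) = 34459425 labelled perfect matchings.
For each such perfect matching H, let X_H = 1 if all 9 edges of H are present in G. Then P[X_H = 1] = p^{9} = (5/18)^{9} = 1953125/198359290368.
Summing the indicators: E[X] = Σ_H E[X_H] = 34459425 · p^{9} = 34459425 · 1953125/198359290368 = 830908203125/2448880128.
Numerically: E[X] ≈ 339.3.

E[X] = 34459425 · (5/18)^{9} = 830908203125/2448880128 ≈ 339.3.


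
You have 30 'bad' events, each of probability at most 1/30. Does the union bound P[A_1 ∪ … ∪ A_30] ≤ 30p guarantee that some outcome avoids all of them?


Union bound: P[∪_{i=1}^{30} A_i] ≤ Σ_i P[A_i] ≤ 30·p = 30·(1/30) = 1.
Numerically: 1 ≈ 1.0000.
Is 1 < 1? NO.
Since the bound 1 is ≥ 1, the union bound is uninformative here; it does NOT by itself certify existence.

30·p = 1 ≈ 1.0000; existence NOT certified by the union bound.


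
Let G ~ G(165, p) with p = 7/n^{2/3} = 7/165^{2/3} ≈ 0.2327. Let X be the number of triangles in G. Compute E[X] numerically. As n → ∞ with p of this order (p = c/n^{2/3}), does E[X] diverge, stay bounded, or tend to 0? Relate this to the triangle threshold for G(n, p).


Number of potential triangles: C(165, 3) = 735130.
Each occurs with probability p³ ≈ (0.2327)³ ≈ 1.259871e-02.
By linearity: E[X] = C(165, 3)·p³ ≈ 735130 · 1.259871e-02 ≈ 9261.6929.
Since α = 2/3 < 1, p = c/n^{2/3} ≫ 1/n is above the triangle threshold p ~ 1/n. Asymptotically E[X] ~ (c³/6)·n^{3(1−α)} = (7³/6)·n^{1} → ∞; triangles are abundant w.h.p.

E[X] ≈ 9261.6929; in regime p = Θ(1/n^{2/3}) E[X] diverges (above the triangle threshold p ~ 1/n).


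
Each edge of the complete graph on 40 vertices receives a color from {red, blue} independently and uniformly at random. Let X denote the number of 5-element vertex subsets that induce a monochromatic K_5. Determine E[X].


Let X = Σ_S X_S over the C(40, 5) = 658008 subsets S of size 5, where X_S = 1 if the K_5 on S is monochromatic.
For a fixed S, the K_5 on S has C(5, 2) = 10 edges. P[all 10 edges red] = (1/2)^10, and likewise for blue, so P[monochromatic] = 2·(1/2)^10 = 2^{1 − 10} = 1/512.
By linearity of expectation: E[X] = C(40, 5) · 2^{1 − 10} = 658008 · 1/512 = 82251/64.
Numerically: E[X] ≈ 1285.172.

E[X] = C(40,5)·2^(1−C(5,2)) = 82251/64 ≈ 1285.172.


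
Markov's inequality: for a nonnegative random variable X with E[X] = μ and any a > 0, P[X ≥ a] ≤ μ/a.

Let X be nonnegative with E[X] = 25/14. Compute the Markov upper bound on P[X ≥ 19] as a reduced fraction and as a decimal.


μ = E[X] = 25/14, a = 19.
Markov: P[X ≥ 19] ≤ μ/a = (25/14)/19 = 25/266.
Numerically: ≈ 0.094.
(Since a = 19 > μ = 1.786, the bound 25/266 is < 1 and informative.)

P[X ≥ 19] ≤ 25/266 ≈ 0.094.


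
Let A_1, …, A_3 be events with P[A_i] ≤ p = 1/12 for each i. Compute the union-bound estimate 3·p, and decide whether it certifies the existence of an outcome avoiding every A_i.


Union bound: P[∪_{i=1}^{3} A_i] ≤ Σ_i P[A_i] ≤ 3·p = 3·(1/12) = 1/4.
Numerically: 1/4 ≈ 0.250.
Is 1/4 < 1? YES.
Since P[∪ A_i] ≤ 1/4 < 1, the complement has P[∩ A_i^c] ≥ 1 − 1/4 = 3/4 > 0, so some outcome avoids every A_i.

3·p = 1/4 ≈ 0.250; existence CERTIFIED by the union bound.


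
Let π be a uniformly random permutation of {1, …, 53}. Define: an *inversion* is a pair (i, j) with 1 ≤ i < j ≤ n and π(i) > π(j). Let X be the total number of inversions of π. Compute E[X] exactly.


Write X = Σ X_I over the C(53, 2) = 1378 pairs i < j, with X_I the indicator of one inversion.
There are 1378 indicators.
For each fixed pair i < j, the values π(i) and π(j) are two distinct elements of {1, …, 53} in uniformly random order; by symmetry P[π(i) > π(j)] = 1/2.
By linearity: E[X] = 1378 · (1/2) = C(53, 2) · (1/2) = 1378/2 = 689 ≈ 689.0000.

E[X] = 689 = 689.0000.


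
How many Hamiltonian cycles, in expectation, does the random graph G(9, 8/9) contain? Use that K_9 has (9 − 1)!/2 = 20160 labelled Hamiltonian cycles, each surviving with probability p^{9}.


K_9 has (9 − 1)!/2 = 20160 labelled Hamiltonian cycles.
For each such Hamiltonian cycle H, let X_H = 1 if all 9 edges of H are present in G. Then P[X_H = 1] = p^{9} = (8/9)^{9} = 134217728/387420489.
By linearity: E[X] = Σ_H E[X_H] = 20160 · p^{9} = 20160 · 134217728/387420489 = 300647710720/43046721.
Numerically: E[X] ≈ 6.98e+03.

E[X] = 20160 · (8/9)^{9} = 300647710720/43046721 ≈ 6.98e+03.


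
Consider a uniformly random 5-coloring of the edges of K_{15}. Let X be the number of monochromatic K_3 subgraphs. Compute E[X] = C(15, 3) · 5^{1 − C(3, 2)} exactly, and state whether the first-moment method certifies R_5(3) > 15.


E[X] = C(15, 3) · 5^{1 − 3} = 455 · 5^{−2} = 455/25.
As a reduced fraction: E[X] = 91/5 ≈ 18.2000.
Is E[X] < 1? NO.
Since E[X] ≥ 1, the first-moment bound is inconclusive at n = 15; it does NOT by itself certify R_5(3) > 15.

E[X] = 91/5 ≈ 18.2000; E[X] ≥ 1; first-moment method inconclusive here.


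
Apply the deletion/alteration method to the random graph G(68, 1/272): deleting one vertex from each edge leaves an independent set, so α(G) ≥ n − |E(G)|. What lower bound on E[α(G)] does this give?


E[|E(G)|] = C(68, 2)·p = 2278 · (1/272) = 67/8.
E[α(G)] ≥ n − E[|E(G)|] = 68 − 67/8 = 477/8.
Numerically: ≈ 59.62500.
(This is only a lower bound; the true E[α(G)] may be larger.)

E[α(G)] ≥ 477/8 ≈ 59.62500.


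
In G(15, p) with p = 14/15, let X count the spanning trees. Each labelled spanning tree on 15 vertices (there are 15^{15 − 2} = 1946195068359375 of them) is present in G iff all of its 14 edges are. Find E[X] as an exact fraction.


K_15 has 15^{15 − 2} = 1946195068359375 labelled spanning trees.
For each such spanning tree H, let X_H = 1 if all 14 edges of H are present in G. Then P[X_H = 1] = p^{14} = (14/15)^{14} = 11112006825558016/29192926025390625.
By linearity of expectation: E[X] = Σ_H E[X_H] = 1946195068359375 · p^{14} = 1946195068359375 · 11112006825558016/29192926025390625 = 11112006825558016/15.
Numerically: E[X] ≈ 7.408e+14.

E[X] = 1946195068359375 · (14/15)^{14} = 11112006825558016/15 ≈ 7.408e+14.


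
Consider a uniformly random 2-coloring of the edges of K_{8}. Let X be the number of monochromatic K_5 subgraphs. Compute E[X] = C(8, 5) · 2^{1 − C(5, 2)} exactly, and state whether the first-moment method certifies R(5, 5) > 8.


E[X] = C(8, 5) · 2^{1 − 10} = 56 · 2^{−9} = 56/512.
As a reduced fraction: E[X] = 7/64 ≈ 0.1094.
Is E[X] < 1? YES.
Since E[X] < 1, there exists a 2-coloring of K_{8} with no monochromatic K_5; hence R(5, 5) > 8.

E[X] = 7/64 ≈ 0.1094; E[X] < 1, so R(5, 5) > 8.


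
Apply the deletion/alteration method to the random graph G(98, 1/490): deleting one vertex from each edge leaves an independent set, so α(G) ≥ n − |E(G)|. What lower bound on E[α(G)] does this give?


E[|E(G)|] = C(98, 2)·p = 4753 · (1/490) = 97/10.
E[α(G)] ≥ n − E[|E(G)|] = 98 − 97/10 = 883/10.
Numerically: ≈ 88.3000.
(This is only a lower bound; the true E[α(G)] may be larger.)

E[α(G)] ≥ 883/10 ≈ 88.3000.


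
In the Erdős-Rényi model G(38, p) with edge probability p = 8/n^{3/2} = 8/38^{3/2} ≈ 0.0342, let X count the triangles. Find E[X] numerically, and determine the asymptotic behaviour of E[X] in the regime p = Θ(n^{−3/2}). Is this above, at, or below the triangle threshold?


Number of potential triangles: C(38, 3) = 8436.
Each occurs with probability p³ ≈ (0.0342)³ ≈ 3.98331e-05.
By linearity: E[X] = C(38, 3)·p³ ≈ 8436 · 3.98331e-05 ≈ 0.336.
Since α = 3/2 > 1, p = c/n^{3/2} = o(1/n) is below the triangle threshold p ~ 1/n. Asymptotically E[X] ~ (c³/6)·n^{3(1−α)} = (8³/6)·n^{-1.5} → 0, so by Markov's inequality G has no triangles w.h.p.

E[X] ≈ 0.336; in regime p = Θ(1/n^{3/2}) E[X] tends to 0 (below the triangle threshold p ~ 1/n).


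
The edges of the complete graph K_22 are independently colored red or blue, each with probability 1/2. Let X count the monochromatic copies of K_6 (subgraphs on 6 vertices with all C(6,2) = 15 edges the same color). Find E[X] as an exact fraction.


Let X = Σ_S X_S over the C(22, 6) = 74613 subsets S of size 6, where X_S = 1 if the K_6 on S is monochromatic.
For a fixed S, the K_6 on S has C(6, 2) = 15 edges. P[all 15 edges red] = (1/2)^15, and likewise for blue, so P[monochromatic] = 2·(1/2)^15 = 2^{1 − 15} = 1/16384.
Summing: E[X] = C(22, 6) · 2^{1 − 15} = 74613 · 1/16384 = 74613/16384.
Numerically: E[X] ≈ 4.5540.

E[X] = C(22,6)·2^(1−C(6,2)) = 74613/16384 ≈ 4.5540.


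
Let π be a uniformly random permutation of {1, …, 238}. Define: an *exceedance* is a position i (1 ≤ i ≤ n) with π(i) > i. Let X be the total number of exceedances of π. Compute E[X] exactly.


Write X = Σ_{i=1}^{238} X_i, where X_i = 1_{π(i) > i}.
For each fixed i, π(i) is uniform over {1, …, 238} (marginal of a uniform permutation), so P[π(i) > i] = (n − i)/n. Summing: Σ_{i=1}^{238} (n − i)/n = (0 + 1 + … + 237)/238 = 238(238 − 1)/(2·238) = (238 − 1)/2.
Hence E[X] = Σ_{i=1}^{238} (238 − i)/238 = 237/2 ≈ 118.500000.

E[X] = 237/2 = 118.500000.


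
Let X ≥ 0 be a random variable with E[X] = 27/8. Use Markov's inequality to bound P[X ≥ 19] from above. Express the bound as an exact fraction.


μ = E[X] = 27/8, a = 19.
Markov: P[X ≥ 19] ≤ μ/a = (27/8)/19 = 27/152.
Numerically: ≈ 0.178.
(Since a = 19 > μ = 3.375, the bound 27/152 is < 1 and informative.)

P[X ≥ 19] ≤ 27/152 ≈ 0.178.


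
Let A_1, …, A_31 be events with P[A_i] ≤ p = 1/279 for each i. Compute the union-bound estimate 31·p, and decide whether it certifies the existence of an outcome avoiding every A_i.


Union bound: P[∪_{i=1}^{31} A_i] ≤ Σ_i P[A_i] ≤ 31·p = 31·(1/279) = 1/9.
Numerically: 1/9 ≈ 0.111111.
Is 1/9 < 1? YES.
Since P[∪ A_i] ≤ 1/9 < 1, the complement has P[∩ A_i^c] ≥ 1 − 1/9 = 8/9 > 0, so some outcome avoids every A_i.

31·p = 1/9 ≈ 0.111111; existence CERTIFIED by the union bound.


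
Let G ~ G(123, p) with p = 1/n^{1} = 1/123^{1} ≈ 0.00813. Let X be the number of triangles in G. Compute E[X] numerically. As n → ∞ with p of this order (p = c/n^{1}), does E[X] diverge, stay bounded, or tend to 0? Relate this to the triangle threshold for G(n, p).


Number of potential triangles: C(123, 3) = 302621.
Each occurs with probability p³ ≈ (0.00813)³ ≈ 5.373839e-07.
By linearity: E[X] = C(123, 3)·p³ ≈ 302621 · 5.373839e-07 ≈ 0.1626.
Here α = 1, so p = 1/n is exactly at the triangle threshold p ~ 1/n. Asymptotically E[X] → c³/6 = 1³/6 = 1/6 ≈ 0.1667, a bounded constant. In this regime the triangle count is asymptotically Poisson(c³/6).

E[X] ≈ 0.1626; in regime p = Θ(1/n^{1}) E[X] stays bounded (at the triangle threshold p ~ 1/n).


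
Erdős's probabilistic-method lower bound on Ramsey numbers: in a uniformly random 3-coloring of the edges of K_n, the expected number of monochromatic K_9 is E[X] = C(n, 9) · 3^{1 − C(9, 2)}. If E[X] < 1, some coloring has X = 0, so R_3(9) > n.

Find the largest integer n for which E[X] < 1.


We need C(n, 9) · 3^{1 − 36} < 1, i.e. C(n, 9) < 3^{36 − 1} = 50031545098999707.
Check values of n near the boundary:
  n = 296: C(296, 9) = 42513789098994080; 42513789098994080 < 50031545098999707? YES
  n = 297: C(297, 9) = 43842345008337645; 43842345008337645 < 50031545098999707? YES
  n = 298: C(298, 9) = 45207677551849890; 45207677551849890 < 50031545098999707? YES
  n = 299: C(299, 9) = 46610674441390059; 46610674441390059 < 50031545098999707? YES
  n = 300: C(300, 9) = 48052241692154700; 48052241692154700 < 50031545098999707? YES
  n = 301: C(301, 9) = 49533303936090975; 49533303936090975 < 50031545098999707? YES
  n = 302: C(302, 9) = 51054804739588650; 51054804739588650 < 50031545098999707? NO
The largest n with C(n, 9) < 50031545098999707 is n = 301 (where E[X] = 16511101312030325/16677181699666569 ≈ 0.9900). Hence R_3(9) > 301, i.e. R_3(9) ≥ 302.

Largest n = 301; hence R_3(9) > 301.


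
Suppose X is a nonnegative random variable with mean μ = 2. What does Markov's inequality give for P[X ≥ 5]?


μ = E[X] = 2, a = 5.
Markov: P[X ≥ 5] ≤ μ/a = (2)/5 = 2/5.
Numerically: ≈ 0.40000.
(Since a = 5 > μ = 2.00000, the bound 2/5 is < 1 and informative.)

P[X ≥ 5] ≤ 2/5 ≈ 0.40000.


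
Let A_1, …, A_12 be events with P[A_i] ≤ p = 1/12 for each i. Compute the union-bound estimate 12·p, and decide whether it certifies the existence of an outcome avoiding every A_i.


Union bound: P[∪_{i=1}^{12} A_i] ≤ Σ_i P[A_i] ≤ 12·p = 12·(1/12) = 1.
Numerically: 1 ≈ 1.00000.
Is 1 < 1? NO.
Since the bound 1 is ≥ 1, the union bound is uninformative here; it does NOT by itself certify existence.

12·p = 1 ≈ 1.00000; existence NOT certified by the union bound.


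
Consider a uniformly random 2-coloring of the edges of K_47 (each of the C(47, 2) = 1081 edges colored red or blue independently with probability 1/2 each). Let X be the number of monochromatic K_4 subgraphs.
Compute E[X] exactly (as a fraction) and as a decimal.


Let X = Σ_S X_S over the C(47, 4) = 178365 subsets S of size 4, where X_S = 1 if the K_4 on S is monochromatic.
For a fixed S, the K_4 on S has C(4, 2) = 6 edges. P[all 6 edges red] = (1/2)^6, and likewise for blue, so P[monochromatic] = 2·(1/2)^6 = 2^{1 − 6} = 1/32.
Summing: E[X] = C(47, 4) · 2^{1 − 6} = 178365 · 1/32 = 178365/32.
Numerically: E[X] ≈ 5573.906250.

E[X] = C(47,4)·2^(1−C(4,2)) = 178365/32 ≈ 5573.906250.


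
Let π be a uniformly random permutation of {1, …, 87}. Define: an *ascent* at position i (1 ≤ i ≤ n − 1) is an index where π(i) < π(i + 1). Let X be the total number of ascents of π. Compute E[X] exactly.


Write X = Σ X_I over i = 1, …, 86, with X_I the indicator of one ascent.
There are 86 indicators.
For each fixed i, the pair (π(i), π(i+1)) is a uniformly random ordered pair of distinct values from {1, …, 87}; by symmetry P[π(i) < π(i+1)] = 1/2.
By linearity: E[X] = 86 · (1/2) = (87 − 1) · (1/2) = 43 ≈ 43.00000.

E[X] = 43 = 43.00000.


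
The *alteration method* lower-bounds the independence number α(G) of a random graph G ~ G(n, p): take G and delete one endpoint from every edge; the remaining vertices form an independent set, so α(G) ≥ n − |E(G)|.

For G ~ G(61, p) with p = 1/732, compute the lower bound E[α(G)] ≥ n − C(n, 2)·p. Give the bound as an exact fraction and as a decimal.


E[|E(G)|] = C(61, 2)·p = 1830 · (1/732) = 5/2.
E[α(G)] ≥ n − E[|E(G)|] = 61 − 5/2 = 117/2.
Numerically: ≈ 58.500000.
(This is only a lower bound; the true E[α(G)] may be larger.)

E[α(G)] ≥ 117/2 ≈ 58.500000.


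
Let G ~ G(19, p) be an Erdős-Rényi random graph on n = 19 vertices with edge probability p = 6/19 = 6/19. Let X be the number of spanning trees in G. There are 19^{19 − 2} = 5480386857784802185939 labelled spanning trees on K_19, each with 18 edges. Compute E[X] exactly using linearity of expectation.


K_19 has 19^{19 − 2} = 5480386857784802185939 labelled spanning trees.
For each such spanning tree H, let X_H = 1 if all 18 edges of H are present in G. Then P[X_H = 1] = p^{18} = (6/19)^{18} = 101559956668416/104127350297911241532841.
By linearity: E[X] = Σ_H E[X_H] = 5480386857784802185939 · p^{18} = 5480386857784802185939 · 101559956668416/104127350297911241532841 = 101559956668416/19.
Numerically: E[X] ≈ 5.345e+12.

E[X] = 5480386857784802185939 · (6/19)^{18} = 101559956668416/19 ≈ 5.345e+12.


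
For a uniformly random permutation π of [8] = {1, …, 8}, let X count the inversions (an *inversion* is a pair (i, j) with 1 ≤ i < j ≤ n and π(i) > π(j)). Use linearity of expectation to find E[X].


Write X = Σ X_I over the C(8, 2) = 28 pairs i < j, with X_I the indicator of one inversion.
There are 28 indicators.
For each fixed pair i < j, the values π(i) and π(j) are two distinct elements of {1, …, 8} in uniformly random order; by symmetry P[π(i) > π(j)] = 1/2.
By linearity: E[X] = 28 · (1/2) = C(8, 2) · (1/2) = 28/2 = 14 ≈ 14.000.

E[X] = 14 = 14.000.


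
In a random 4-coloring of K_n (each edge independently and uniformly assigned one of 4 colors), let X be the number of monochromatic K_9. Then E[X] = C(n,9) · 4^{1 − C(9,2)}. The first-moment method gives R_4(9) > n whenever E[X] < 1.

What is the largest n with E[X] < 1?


We need C(n, 9) · 4^{1 − 36} < 1, i.e. C(n, 9) < 4^{36 − 1} = 1180591620717411303424.
Check values of n near the boundary:
  n = 909: C(909, 9) = 1122169012923711463931; 1122169012923711463931 < 1180591620717411303424? YES
  n = 910: C(910, 9) = 1133378248346922788210; 1133378248346922788210 < 1180591620717411303424? YES
  n = 911: C(911, 9) = 1144686900492291197405; 1144686900492291197405 < 1180591620717411303424? YES
  n = 912: C(912, 9) = 1156095740032081475120; 1156095740032081475120 < 1180591620717411303424? YES
  n = 913: C(913, 9) = 1167605542753639808390; 1167605542753639808390 < 1180591620717411303424? YES
  n = 914: C(914, 9) = 1179217089587653905932; 1179217089587653905932 < 1180591620717411303424? YES
  n = 915: C(915, 9) = 1190931166636537885130; 1190931166636537885130 < 1180591620717411303424? NO
The largest n with C(n, 9) < 1180591620717411303424 is n = 914 (where E[X] = 294804272396913476483/295147905179352825856 ≈ 0.9988357). Hence R_4(9) > 914, i.e. R_4(9) ≥ 915.

Largest n = 914; hence R_4(9) > 914.


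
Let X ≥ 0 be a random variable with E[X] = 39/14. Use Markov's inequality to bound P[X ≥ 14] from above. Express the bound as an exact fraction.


μ = E[X] = 39/14, a = 14.
Markov: P[X ≥ 14] ≤ μ/a = (39/14)/14 = 39/196.
Numerically: ≈ 0.19898.
(Since a = 14 > μ = 2.78571, the bound 39/196 is < 1 and informative.)

P[X ≥ 14] ≤ 39/196 ≈ 0.19898.


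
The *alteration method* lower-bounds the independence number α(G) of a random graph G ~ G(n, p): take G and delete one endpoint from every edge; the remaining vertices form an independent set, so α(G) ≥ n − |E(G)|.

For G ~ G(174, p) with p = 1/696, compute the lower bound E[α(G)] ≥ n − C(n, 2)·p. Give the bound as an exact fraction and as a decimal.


E[|E(G)|] = C(174, 2)·p = 15051 · (1/696) = 173/8.
E[α(G)] ≥ n − E[|E(G)|] = 174 − 173/8 = 1219/8.
Numerically: ≈ 152.375000.
(This is only a lower bound; the true E[α(G)] may be larger.)

E[α(G)] ≥ 1219/8 ≈ 152.375000.


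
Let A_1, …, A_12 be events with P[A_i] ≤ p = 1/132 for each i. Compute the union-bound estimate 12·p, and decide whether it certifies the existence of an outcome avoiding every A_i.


Union bound: P[∪_{i=1}^{12} A_i] ≤ Σ_i P[A_i] ≤ 12·p = 12·(1/132) = 1/11.
Numerically: 1/11 ≈ 0.0909091.
Is 1/11 < 1? YES.
Since P[∪ A_i] ≤ 1/11 < 1, the complement has P[∩ A_i^c] ≥ 1 − 1/11 = 10/11 > 0, so some outcome avoids every A_i.

12·p = 1/11 ≈ 0.0909091; existence CERTIFIED by the union bound.


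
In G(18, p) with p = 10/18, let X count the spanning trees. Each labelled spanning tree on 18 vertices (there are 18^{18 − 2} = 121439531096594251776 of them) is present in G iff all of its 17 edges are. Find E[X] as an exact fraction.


K_18 has 18^{18 − 2} = 121439531096594251776 labelled spanning trees.
For each such spanning tree H, let X_H = 1 if all 17 edges of H are present in G. Then P[X_H = 1] = p^{17} = (5/9)^{17} = 762939453125/16677181699666569.
By linearity of expectation: E[X] = Σ_H E[X_H] = 121439531096594251776 · p^{17} = 121439531096594251776 · 762939453125/16677181699666569 = 50000000000000000/9.
Numerically: E[X] ≈ 5.56e+15.

E[X] = 121439531096594251776 · (5/9)^{17} = 50000000000000000/9 ≈ 5.56e+15.


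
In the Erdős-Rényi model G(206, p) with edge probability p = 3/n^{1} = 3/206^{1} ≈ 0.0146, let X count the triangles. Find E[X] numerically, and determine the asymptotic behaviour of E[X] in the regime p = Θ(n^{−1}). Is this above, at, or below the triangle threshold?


Number of potential triangles: C(206, 3) = 1435820.
Each occurs with probability p³ ≈ (0.0146)³ ≈ 3.08860e-06.
By linearity: E[X] = C(206, 3)·p³ ≈ 1435820 · 3.08860e-06 ≈ 4.435.
Here α = 1, so p = 3/n is exactly at the triangle threshold p ~ 1/n. Asymptotically E[X] → c³/6 = 3³/6 = 9/2 ≈ 4.500, a bounded constant. In this regime the triangle count is asymptotically Poisson(c³/6).

E[X] ≈ 4.435; in regime p = Θ(1/n^{1}) E[X] stays bounded (at the triangle threshold p ~ 1/n).


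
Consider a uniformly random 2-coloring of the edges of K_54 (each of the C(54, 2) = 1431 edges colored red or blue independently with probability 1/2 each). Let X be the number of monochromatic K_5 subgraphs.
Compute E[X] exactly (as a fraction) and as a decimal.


Let X = Σ_S X_S over the C(54, 5) = 3162510 subsets S of size 5, where X_S = 1 if the K_5 on S is monochromatic.
For a fixed S, the K_5 on S has C(5, 2) = 10 edges. P[all 10 edges red] = (1/2)^10, and likewise for blue, so P[monochromatic] = 2·(1/2)^10 = 2^{1 − 10} = 1/512.
By linearity of expectation: E[X] = C(54, 5) · 2^{1 − 10} = 3162510 · 1/512 = 1581255/256.
Numerically: E[X] ≈ 6176.777344.

E[X] = C(54,5)·2^(1−C(5,2)) = 1581255/256 ≈ 6176.777344.


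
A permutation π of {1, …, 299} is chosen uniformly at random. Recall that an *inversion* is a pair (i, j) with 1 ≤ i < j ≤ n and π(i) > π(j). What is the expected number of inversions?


Write X = Σ X_I over the C(299, 2) = 44551 pairs i < j, with X_I the indicator of one inversion.
There are 44551 indicators.
For each fixed pair i < j, the values π(i) and π(j) are two distinct elements of {1, …, 299} in uniformly random order; by symmetry P[π(i) > π(j)] = 1/2.
By linearity: E[X] = 44551 · (1/2) = C(299, 2) · (1/2) = 44551/2 = 44551/2 ≈ 22275.50000.

E[X] = 44551/2 = 22275.50000.


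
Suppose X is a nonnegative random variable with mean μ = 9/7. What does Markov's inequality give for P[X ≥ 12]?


μ = E[X] = 9/7, a = 12.
Markov: P[X ≥ 12] ≤ μ/a = (9/7)/12 = 3/28.
Numerically: ≈ 0.10714.
(Since a = 12 > μ = 1.28571, the bound 3/28 is < 1 and informative.)

P[X ≥ 12] ≤ 3/28 ≈ 0.10714.


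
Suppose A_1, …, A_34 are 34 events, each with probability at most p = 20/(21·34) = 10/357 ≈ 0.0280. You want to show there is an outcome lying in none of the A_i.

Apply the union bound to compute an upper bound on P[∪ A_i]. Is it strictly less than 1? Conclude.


Union bound: P[∪_{i=1}^{34} A_i] ≤ Σ_i P[A_i] ≤ 34·p = 34·(10/357) = 20/21.
Numerically: 20/21 ≈ 0.9524.
Is 20/21 < 1? YES.
Since P[∪ A_i] ≤ 20/21 < 1, the complement has P[∩ A_i^c] ≥ 1 − 20/21 = 1/21 > 0, so some outcome avoids every A_i.

34·p = 20/21 ≈ 0.9524; existence CERTIFIED by the union bound.


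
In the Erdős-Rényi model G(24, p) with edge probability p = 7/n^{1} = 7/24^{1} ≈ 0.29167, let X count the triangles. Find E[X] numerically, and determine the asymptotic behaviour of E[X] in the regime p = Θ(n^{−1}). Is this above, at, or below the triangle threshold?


Number of potential triangles: C(24, 3) = 2024.
Each occurs with probability p³ ≈ (0.29167)³ ≈ 2.4811921e-02.
By linearity: E[X] = C(24, 3)·p³ ≈ 2024 · 2.4811921e-02 ≈ 50.21933.
Here α = 1, so p = 7/n is exactly at the triangle threshold p ~ 1/n. Asymptotically E[X] → c³/6 = 7³/6 = 343/6 ≈ 57.16667, a bounded constant. In this regime the triangle count is asymptotically Poisson(c³/6).

E[X] ≈ 50.21933; in regime p = Θ(1/n^{1}) E[X] stays bounded (at the triangle threshold p ~ 1/n).


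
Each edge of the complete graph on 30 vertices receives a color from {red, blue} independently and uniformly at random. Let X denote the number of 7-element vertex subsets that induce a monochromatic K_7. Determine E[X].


Let X = Σ_S X_S over the C(30, 7) = 2035800 subsets S of size 7, where X_S = 1 if the K_7 on S is monochromatic.
For a fixed S, the K_7 on S has C(7, 2) = 21 edges. P[all 21 edges red] = (1/2)^21, and likewise for blue, so P[monochromatic] = 2·(1/2)^21 = 2^{1 − 21} = 1/1048576.
By linearity of expectation: E[X] = C(30, 7) · 2^{1 − 21} = 2035800 · 1/1048576 = 254475/131072.
Numerically: E[X] ≈ 1.941490.

E[X] = C(30,7)·2^(1−C(7,2)) = 254475/131072 ≈ 1.941490.


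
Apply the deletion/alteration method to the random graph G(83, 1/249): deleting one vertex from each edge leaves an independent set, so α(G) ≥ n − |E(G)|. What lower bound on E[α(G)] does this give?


E[|E(G)|] = C(83, 2)·p = 3403 · (1/249) = 41/3.
E[α(G)] ≥ n − E[|E(G)|] = 83 − 41/3 = 208/3.
Numerically: ≈ 69.33333.
(This is only a lower bound; the true E[α(G)] may be larger.)

E[α(G)] ≥ 208/3 ≈ 69.33333.


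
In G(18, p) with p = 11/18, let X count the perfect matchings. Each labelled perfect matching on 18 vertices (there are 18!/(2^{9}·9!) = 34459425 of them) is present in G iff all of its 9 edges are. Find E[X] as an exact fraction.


K_18 has 18!/(2^{9}·9!) = 34459425 labelled perfect matchings.
For each such perfect matching H, let X_H = 1 if all 9 edges of H are present in G. Then P[X_H = 1] = p^{9} = (11/18)^{9} = 2357947691/198359290368.
By linearity of expectation: E[X] = Σ_H E[X_H] = 34459425 · p^{9} = 34459425 · 2357947691/198359290368 = 1003129896443675/2448880128.
Numerically: E[X] ≈ 409628.

E[X] = 34459425 · (11/18)^{9} = 1003129896443675/2448880128 ≈ 409628.


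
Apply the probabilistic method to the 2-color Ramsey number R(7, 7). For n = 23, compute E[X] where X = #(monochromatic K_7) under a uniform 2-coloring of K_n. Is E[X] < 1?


E[X] = C(23, 7) · 2^{1 − 21} = 245157 · 2^{−20} = 245157/1048576.
As a reduced fraction: E[X] = 245157/1048576 ≈ 0.233800.
Is E[X] < 1? YES.
Since E[X] < 1, there exists a 2-coloring of K_{23} with no monochromatic K_7; hence R(7, 7) > 23.

E[X] = 245157/1048576 ≈ 0.233800; E[X] < 1, so R(7, 7) > 23.


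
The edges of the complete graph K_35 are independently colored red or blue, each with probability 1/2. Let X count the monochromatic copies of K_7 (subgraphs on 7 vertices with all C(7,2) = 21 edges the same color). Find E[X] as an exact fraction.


Let X = Σ_S X_S over the C(35, 7) = 6724520 subsets S of size 7, where X_S = 1 if the K_7 on S is monochromatic.
For a fixed S, the K_7 on S has C(7, 2) = 21 edges. P[all 21 edges red] = (1/2)^21, and likewise for blue, so P[monochromatic] = 2·(1/2)^21 = 2^{1 − 21} = 1/1048576.
By linearity: E[X] = C(35, 7) · 2^{1 − 21} = 6724520 · 1/1048576 = 840565/131072.
Numerically: E[X] ≈ 6.4130.

E[X] = C(35,7)·2^(1−C(7,2)) = 840565/131072 ≈ 6.4130.


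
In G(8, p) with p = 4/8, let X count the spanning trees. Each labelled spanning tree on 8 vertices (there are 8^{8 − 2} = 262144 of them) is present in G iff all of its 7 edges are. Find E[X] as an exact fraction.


K_8 has 8^{8 − 2} = 262144 labelled spanning trees.
For each such spanning tree H, let X_H = 1 if all 7 edges of H are present in G. Then P[X_H = 1] = p^{7} = (1/2)^{7} = 1/128.
By linearity of expectation: E[X] = Σ_H E[X_H] = 262144 · p^{7} = 262144 · 1/128 = 2048.
Numerically: E[X] ≈ 2048.

E[X] = 262144 · (1/2)^{7} = 2048 ≈ 2048.


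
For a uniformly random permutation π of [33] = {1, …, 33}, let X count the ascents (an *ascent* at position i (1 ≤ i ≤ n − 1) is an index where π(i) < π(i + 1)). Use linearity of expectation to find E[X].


Write X = Σ X_I over i = 1, …, 32, with X_I the indicator of one ascent.
There are 32 indicators.
For each fixed i, the pair (π(i), π(i+1)) is a uniformly random ordered pair of distinct values from {1, …, 33}; by symmetry P[π(i) < π(i+1)] = 1/2.
By linearity: E[X] = 32 · (1/2) = (33 − 1) · (1/2) = 16 ≈ 16.000000.

E[X] = 16 = 16.000000.


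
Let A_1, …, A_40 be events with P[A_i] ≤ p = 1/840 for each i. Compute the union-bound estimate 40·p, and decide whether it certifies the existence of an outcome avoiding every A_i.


Union bound: P[∪_{i=1}^{40} A_i] ≤ Σ_i P[A_i] ≤ 40·p = 40·(1/840) = 1/21.
Numerically: 1/21 ≈ 0.04762.
Is 1/21 < 1? YES.
Since P[∪ A_i] ≤ 1/21 < 1, the complement has P[∩ A_i^c] ≥ 1 − 1/21 = 20/21 > 0, so some outcome avoids every A_i.

40·p = 1/21 ≈ 0.04762; existence CERTIFIED by the union bound.


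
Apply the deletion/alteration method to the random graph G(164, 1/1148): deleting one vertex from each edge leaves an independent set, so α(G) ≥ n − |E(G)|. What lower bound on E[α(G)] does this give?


E[|E(G)|] = C(164, 2)·p = 13366 · (1/1148) = 163/14.
E[α(G)] ≥ n − E[|E(G)|] = 164 − 163/14 = 2133/14.
Numerically: ≈ 152.35714.
(This is only a lower bound; the true E[α(G)] may be larger.)

E[α(G)] ≥ 2133/14 ≈ 152.35714.


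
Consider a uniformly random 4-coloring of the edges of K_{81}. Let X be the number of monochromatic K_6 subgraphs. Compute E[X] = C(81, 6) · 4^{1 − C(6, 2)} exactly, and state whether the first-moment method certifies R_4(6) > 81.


E[X] = C(81, 6) · 4^{1 − 15} = 324540216 · 4^{−14} = 324540216/268435456.
As a reduced fraction: E[X] = 40567527/33554432 ≈ 1.2090065.
Is E[X] < 1? NO.
Since E[X] ≥ 1, the first-moment bound is inconclusive at n = 81; it does NOT by itself certify R_4(6) > 81.

E[X] = 40567527/33554432 ≈ 1.2090065; E[X] ≥ 1; first-moment method inconclusive here.


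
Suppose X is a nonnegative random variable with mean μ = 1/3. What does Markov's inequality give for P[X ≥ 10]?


μ = E[X] = 1/3, a = 10.
Markov: P[X ≥ 10] ≤ μ/a = (1/3)/10 = 1/30.
Numerically: ≈ 0.033333.
(Since a = 10 > μ = 0.333333, the bound 1/30 is < 1 and informative.)

P[X ≥ 10] ≤ 1/30 ≈ 0.033333.


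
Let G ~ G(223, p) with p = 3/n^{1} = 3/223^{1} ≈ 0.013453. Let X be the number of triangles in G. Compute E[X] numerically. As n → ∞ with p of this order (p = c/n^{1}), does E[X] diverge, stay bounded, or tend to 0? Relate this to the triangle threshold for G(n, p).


Number of potential triangles: C(223, 3) = 1823471.
Each occurs with probability p³ ≈ (0.013453)³ ≈ 2.4347209e-06.
By linearity: E[X] = C(223, 3)·p³ ≈ 1823471 · 2.4347209e-06 ≈ 4.43964.
Here α = 1, so p = 3/n is exactly at the triangle threshold p ~ 1/n. Asymptotically E[X] → c³/6 = 3³/6 = 9/2 ≈ 4.50000, a bounded constant. In this regime the triangle count is asymptotically Poisson(c³/6).

E[X] ≈ 4.43964; in regime p = Θ(1/n^{1}) E[X] stays bounded (at the triangle threshold p ~ 1/n).


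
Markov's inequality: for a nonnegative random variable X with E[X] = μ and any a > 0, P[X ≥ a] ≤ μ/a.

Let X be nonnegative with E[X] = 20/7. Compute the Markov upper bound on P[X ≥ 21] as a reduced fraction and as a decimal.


μ = E[X] = 20/7, a = 21.
Markov: P[X ≥ 21] ≤ μ/a = (20/7)/21 = 20/147.
Numerically: ≈ 0.13605.
(Since a = 21 > μ = 2.85714, the bound 20/147 is < 1 and informative.)

P[X ≥ 21] ≤ 20/147 ≈ 0.13605.


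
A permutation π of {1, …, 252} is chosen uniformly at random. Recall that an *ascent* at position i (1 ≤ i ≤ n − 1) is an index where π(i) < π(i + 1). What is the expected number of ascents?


Write X = Σ X_I over i = 1, …, 251, with X_I the indicator of one ascent.
There are 251 indicators.
For each fixed i, the pair (π(i), π(i+1)) is a uniformly random ordered pair of distinct values from {1, …, 252}; by symmetry P[π(i) < π(i+1)] = 1/2.
By linearity: E[X] = 251 · (1/2) = (252 − 1) · (1/2) = 251/2 ≈ 125.5000.

E[X] = 251/2 = 125.5000.


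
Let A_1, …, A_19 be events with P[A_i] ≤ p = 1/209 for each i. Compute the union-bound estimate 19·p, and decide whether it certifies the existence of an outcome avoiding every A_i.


Union bound: P[∪_{i=1}^{19} A_i] ≤ Σ_i P[A_i] ≤ 19·p = 19·(1/209) = 1/11.
Numerically: 1/11 ≈ 0.091.
Is 1/11 < 1? YES.
Since P[∪ A_i] ≤ 1/11 < 1, the complement has P[∩ A_i^c] ≥ 1 − 1/11 = 10/11 > 0, so some outcome avoids every A_i.

19·p = 1/11 ≈ 0.091; existence CERTIFIED by the union bound.


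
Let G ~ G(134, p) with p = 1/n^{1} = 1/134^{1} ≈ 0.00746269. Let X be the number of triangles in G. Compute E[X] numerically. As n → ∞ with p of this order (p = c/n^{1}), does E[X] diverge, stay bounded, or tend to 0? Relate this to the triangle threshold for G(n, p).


Number of potential triangles: C(134, 3) = 392084.
Each occurs with probability p³ ≈ (0.00746269)³ ≈ 4.15609633e-07.
By linearity: E[X] = C(134, 3)·p³ ≈ 392084 · 4.15609633e-07 ≈ 0.162954.
Here α = 1, so p = 1/n is exactly at the triangle threshold p ~ 1/n. Asymptotically E[X] → c³/6 = 1³/6 = 1/6 ≈ 0.166667, a bounded constant. In this regime the triangle count is asymptotically Poisson(c³/6).

E[X] ≈ 0.162954; in regime p = Θ(1/n^{1}) E[X] stays bounded (at the triangle threshold p ~ 1/n).


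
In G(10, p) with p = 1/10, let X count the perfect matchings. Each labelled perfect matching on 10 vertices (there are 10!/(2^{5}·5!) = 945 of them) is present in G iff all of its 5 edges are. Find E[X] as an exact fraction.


K_10 has 10!/(2^{5}·5!) = 945 labelled perfect matchings.
For each such perfect matching H, let X_H = 1 if all 5 edges of H are present in G. Then P[X_H = 1] = p^{5} = (1/10)^{5} = 1/100000.
By linearity of expectation: E[X] = Σ_H E[X_H] = 945 · p^{5} = 945 · 1/100000 = 189/20000.
Numerically: E[X] ≈ 0.00945.

E[X] = 945 · (1/10)^{5} = 189/20000 ≈ 0.00945.


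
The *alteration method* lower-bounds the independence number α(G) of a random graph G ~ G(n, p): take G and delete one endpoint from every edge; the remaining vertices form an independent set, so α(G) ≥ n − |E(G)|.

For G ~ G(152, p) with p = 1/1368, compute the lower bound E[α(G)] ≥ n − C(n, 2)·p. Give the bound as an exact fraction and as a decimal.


E[|E(G)|] = C(152, 2)·p = 11476 · (1/1368) = 151/18.
E[α(G)] ≥ n − E[|E(G)|] = 152 − 151/18 = 2585/18.
Numerically: ≈ 143.61111.
(This is only a lower bound; the true E[α(G)] may be larger.)

E[α(G)] ≥ 2585/18 ≈ 143.61111.


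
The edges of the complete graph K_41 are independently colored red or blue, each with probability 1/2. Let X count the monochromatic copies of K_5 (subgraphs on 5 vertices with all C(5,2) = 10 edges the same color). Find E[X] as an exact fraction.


Let X = Σ_S X_S over the C(41, 5) = 749398 subsets S of size 5, where X_S = 1 if the K_5 on S is monochromatic.
For a fixed S, the K_5 on S has C(5, 2) = 10 edges. P[all 10 edges red] = (1/2)^10, and likewise for blue, so P[monochromatic] = 2·(1/2)^10 = 2^{1 − 10} = 1/512.
Summing: E[X] = C(41, 5) · 2^{1 − 10} = 749398 · 1/512 = 374699/256.
Numerically: E[X] ≈ 1463.66797.

E[X] = C(41,5)·2^(1−C(5,2)) = 374699/256 ≈ 1463.66797.


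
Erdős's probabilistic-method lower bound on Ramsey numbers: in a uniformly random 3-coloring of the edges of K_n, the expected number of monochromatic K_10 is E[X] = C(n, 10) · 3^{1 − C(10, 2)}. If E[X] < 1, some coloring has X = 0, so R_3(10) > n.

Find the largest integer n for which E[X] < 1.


We need C(n, 10) · 3^{1 − 45} < 1, i.e. C(n, 10) < 3^{45 − 1} = 984770902183611232881.
Check values of n near the boundary:
  n = 569: C(569, 10) = 905357721286137524328; 905357721286137524328 < 984770902183611232881? YES
  n = 570: C(570, 10) = 921524823451961408691; 921524823451961408691 < 984770902183611232881? YES
  n = 571: C(571, 10) = 937951290893172842001; 937951290893172842001 < 984770902183611232881? YES
  n = 572: C(572, 10) = 954640815642161682606; 954640815642161682606 < 984770902183611232881? YES
  n = 573: C(573, 10) = 971597135635805762226; 971597135635805762226 < 984770902183611232881? YES
  n = 574: C(574, 10) = 988824035203816502691; 988824035203816502691 < 984770902183611232881? NO
  n = 575: C(575, 10) = 1006325345561406175305; 1006325345561406175305 < 984770902183611232881? NO
The largest n with C(n, 10) < 984770902183611232881 is n = 573 (where E[X] = 35985079097622435638/36472996377170786403 ≈ 0.986623). Hence R_3(10) > 573, i.e. R_3(10) ≥ 574.

Largest n = 573; hence R_3(10) > 573.


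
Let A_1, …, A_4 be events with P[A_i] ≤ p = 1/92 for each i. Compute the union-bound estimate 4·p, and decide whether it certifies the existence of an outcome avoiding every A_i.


Union bound: P[∪_{i=1}^{4} A_i] ≤ Σ_i P[A_i] ≤ 4·p = 4·(1/92) = 1/23.
Numerically: 1/23 ≈ 0.0434783.
Is 1/23 < 1? YES.
Since P[∪ A_i] ≤ 1/23 < 1, the complement has P[∩ A_i^c] ≥ 1 − 1/23 = 22/23 > 0, so some outcome avoids every A_i.

4·p = 1/23 ≈ 0.0434783; existence CERTIFIED by the union bound.


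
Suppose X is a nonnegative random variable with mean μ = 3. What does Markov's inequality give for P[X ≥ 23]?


μ = E[X] = 3, a = 23.
Markov: P[X ≥ 23] ≤ μ/a = (3)/23 = 3/23.
Numerically: ≈ 0.130.
(Since a = 23 > μ = 3.000, the bound 3/23 is < 1 and informative.)

P[X ≥ 23] ≤ 3/23 ≈ 0.130.


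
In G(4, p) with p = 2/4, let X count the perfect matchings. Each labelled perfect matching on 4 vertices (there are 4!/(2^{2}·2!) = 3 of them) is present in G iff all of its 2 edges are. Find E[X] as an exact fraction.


K_4 has 4!/(2^{2}·2!) = 3 labelled perfect matchings.
For each such perfect matching H, let X_H = 1 if all 2 edges of H are present in G. Then P[X_H = 1] = p^{2} = (1/2)^{2} = 1/4.
By linearity of expectation: E[X] = Σ_H E[X_H] = 3 · p^{2} = 3 · 1/4 = 3/4.
Numerically: E[X] ≈ 0.75.

E[X] = 3 · (1/2)^{2} = 3/4 ≈ 0.75.


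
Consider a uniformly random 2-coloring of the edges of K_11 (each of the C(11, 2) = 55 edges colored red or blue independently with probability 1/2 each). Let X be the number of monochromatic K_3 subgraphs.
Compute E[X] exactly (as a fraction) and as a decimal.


Let X = Σ_S X_S over the C(11, 3) = 165 subsets S of size 3, where X_S = 1 if the K_3 on S is monochromatic.
For a fixed S, the K_3 on S has C(3, 2) = 3 edges. P[all 3 edges red] = (1/2)^3, and likewise for blue, so P[monochromatic] = 2·(1/2)^3 = 2^{1 − 3} = 1/4.
Summing: E[X] = C(11, 3) · 2^{1 − 3} = 165 · 1/4 = 165/4.
Numerically: E[X] ≈ 41.25000.

E[X] = C(11,3)·2^(1−C(3,2)) = 165/4 ≈ 41.25000.
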